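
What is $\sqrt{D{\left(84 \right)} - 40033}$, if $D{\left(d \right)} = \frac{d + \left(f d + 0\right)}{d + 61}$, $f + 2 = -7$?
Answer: $\frac{i \sqrt{841791265}}{145} \approx 200.09 i$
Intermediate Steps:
$f = -9$ ($f = -2 - 7 = -9$)
$D{\left(d \right)} = - \frac{8 d}{61 + d}$ ($D{\left(d \right)} = \frac{d + \left(- 9 d + 0\right)}{d + 61} = \frac{d - 9 d}{61 + d} = \frac{\left(-8\right) d}{61 + d} = - \frac{8 d}{61 + d}$)
$\sqrt{D{\left(84 \right)} - 40033} = \sqrt{\left(-8\right) 84 \frac{1}{61 + 84} - 40033} = \sqrt{\left(-8\right) 84 \cdot \frac{1}{145} - 40033} = \sqrt{- \frac{672}{145} - 40033} = \sqrt{- \frac{5805457}{145}} = \frac{i \sqrt{841791265}}{145}$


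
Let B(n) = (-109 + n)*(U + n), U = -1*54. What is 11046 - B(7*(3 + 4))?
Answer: 10746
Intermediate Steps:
U = -54
B(n) = (-109 + n)*(-54 + n)
11046 - B(7*(3 + 4)) = 11046 - (5886 + (7*(3 + 4))**2 - 1141*(3 + 4)) = 11046 - (5886 + (7*7)**2 - 1141*7) = 11046 - (5886 + 49**2 - 163*49) = 11046 - (5886 + 2401 - 7987) = 11046 - 1*300 = 11046 - 300 = 10746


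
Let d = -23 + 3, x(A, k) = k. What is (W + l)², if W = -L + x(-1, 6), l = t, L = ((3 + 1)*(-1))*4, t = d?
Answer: 4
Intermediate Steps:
d = -20
t = -20
L = -16 (L = (4*(-1))*4 = -4*4 = -16)
l = -20
W = 22 (W = -1*(-16) + 6 = 16 + 6 = 22)
(W + l)² = (22 - 20)² = 2² = 4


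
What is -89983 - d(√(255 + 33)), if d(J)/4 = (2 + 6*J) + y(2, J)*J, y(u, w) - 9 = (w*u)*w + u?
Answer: -89991 - 28464*√2 ≈ -1.3025e+5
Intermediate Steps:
y(u, w) = 9 + u + u*w² (y(u, w) = 9 + ((w*u)*w + u) = 9 + ((u*w)*w + u) = 9 + (u*w² + u) = 9 + (u + u*w²) = 9 + u + u*w²)
d(J) = 8 + 24*J + 4*J*(11 + 2*J²) (d(J) = 4*((2 + 6*J) + (9 + 2 + 2*J²)*J) = 4*((2 + 6*J) + (11 + 2*J²)*J) = 4*((2 + 6*J) + J*(11 + 2*J²)) = 4*(2 + 6*J + J*(11 + 2*J²)) = 8 + 24*J + 4*J*(11 + 2*J²))
-89983 - d(√(255 + 33)) = -89983 - (8 + 8*(√(255 + 33))³ + 68*√(255 + 33)) = -89983 - (8 + 8*(√288)³ + 68*√288) = -89983 - (8 + 8*(12*√2)³ + 68*(12*√2)) = -89983 - (8 + 8*(3456*√2) + 816*√2) = -89983 - (8 + 27648*√2 + 816*√2) = -89983 - (8 + 28464*√2) = -89983 + (-8 - 28464*√2) = -89991 - 28464*√2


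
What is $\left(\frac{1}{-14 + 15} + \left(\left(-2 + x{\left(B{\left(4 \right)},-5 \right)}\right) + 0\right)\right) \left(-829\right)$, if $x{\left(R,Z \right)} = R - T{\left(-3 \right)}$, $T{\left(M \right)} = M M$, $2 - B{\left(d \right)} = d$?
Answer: $9948$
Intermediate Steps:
$B{\left(d \right)} = 2 - d$
$T{\left(M \right)} = M^{2}$
$x{\left(R,Z \right)} = -9 + R$ ($x{\left(R,Z \right)} = R - \left(-3\right)^{2} = R - 9 = -9 + R$)
$\left(\frac{1}{-14 + 15} + \left(\left(-2 + x{\left(B{\left(4 \right)},-5 \right)}\right) + 0\right)\right) \left(-829\right) = \left(\frac{1}{-14 + 15} + \left(\left(-2 + \left(-9 + \left(2 - 4\right)\right)\right) + 0\right)\right) \left(-829\right) = \left(1^{-1} + \left(\left(-2 + \left(-9 + \left(2 - 4\right)\right)\right) + 0\right)\right) \left(-829\right) = \left(1 + \left(\left(-2 - 11\right) + 0\right)\right) \left(-829\right) = \left(1 + \left(-13 + 0\right)\right) \left(-829\right) = \left(1 - 13\right) \left(-829\right) = \left(-12\right) \left(-829\right) = 9948$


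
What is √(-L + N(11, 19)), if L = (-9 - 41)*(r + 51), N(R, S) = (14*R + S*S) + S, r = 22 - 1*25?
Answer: 3*√326 ≈ 54.166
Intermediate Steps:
r = -3 (r = 22 - 25 = -3)
N(R, S) = S + S² + 14*R (N(R, S) = (14*R + S²) + S = (S² + 14*R) + S = S + S² + 14*R)
L = -2400 (L = (-9 - 41)*(-3 + 51) = -50*48 = -2400)
√(-L + N(11, 19)) = √(-1*(-2400) + (19 + 19² + 14*11)) = √(2400 + (19 + 361 + 154)) = √(2400 + 534) = √2934 = 3*√326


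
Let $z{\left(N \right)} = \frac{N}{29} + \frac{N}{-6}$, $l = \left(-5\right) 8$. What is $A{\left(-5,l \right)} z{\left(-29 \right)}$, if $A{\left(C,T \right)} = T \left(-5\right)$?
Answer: $\frac{2300}{3} \approx 766.67$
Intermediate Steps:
$l = -40$
$z{\left(N \right)} = - \frac{23 N}{174}$ ($z{\left(N \right)} = N \frac{1}{29} + N \left(- \frac{1}{6}\right) = \frac{N}{29} - \frac{N}{6} = - \frac{23 N}{174}$)
$A{\left(C,T \right)} = - 5 T$
$A{\left(-5,l \right)} z{\left(-29 \right)} = \left(-5\right) \left(-40\right) \left(\left(- \frac{23}{174}\right) \left(-29\right)\right) = 200 \cdot \frac{23}{6} = \frac{2300}{3}$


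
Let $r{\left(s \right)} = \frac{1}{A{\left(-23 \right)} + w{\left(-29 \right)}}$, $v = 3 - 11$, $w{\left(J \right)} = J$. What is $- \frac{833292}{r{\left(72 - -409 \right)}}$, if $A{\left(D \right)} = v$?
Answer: $30831804$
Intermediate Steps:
$v = -8$
$A{\left(D \right)} = -8$
$r{\left(s \right)} = - \frac{1}{37}$ ($r{\left(s \right)} = \frac{1}{-8 - 29} = \frac{1}{-37} = - \frac{1}{37}$)
$- \frac{833292}{r{\left(72 - -409 \right)}} = - \frac{833292}{- \frac{1}{37}} = \left(-833292\right) \left(-37\right) = 30831804$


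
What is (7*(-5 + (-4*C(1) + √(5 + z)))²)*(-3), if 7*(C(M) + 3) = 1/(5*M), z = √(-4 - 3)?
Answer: -3*(241 + 35*√(5 + I*√7))²/175 ≈ -1768.2 - 221.3*I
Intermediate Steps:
z = I*√7 (z = √(-7) = I*√7 ≈ 2.6458*I)
C(M) = -3 + 1/(35*M) (C(M) = -3 + 1/(7*((5*M))) = -3 + (1/(5*M))/7 = -3 + 1/(35*M))
(7*(-5 + (-4*C(1) + √(5 + z)))²)*(-3) = (7*(-5 + (-4*(-3 + (1/35)/1) + √(5 + I*√7)))²)*(-3) = (7*(-5 + (-4*(-3 + (1/35)*1) + √(5 + I*√7)))²)*(-3) = (7*(-5 + (-4*(-3 + 1/35) + √(5 + I*√7)))²)*(-3) = (7*(-5 + (-4*(-104/35) + √(5 + I*√7)))²)*(-3) = (7*(-5 + (416/35 + √(5 + I*√7)))²)*(-3) = (7*(241/35 + √(5 + I*√7))²)*(-3) = -21*(241/35 + √(5 + I*√7))²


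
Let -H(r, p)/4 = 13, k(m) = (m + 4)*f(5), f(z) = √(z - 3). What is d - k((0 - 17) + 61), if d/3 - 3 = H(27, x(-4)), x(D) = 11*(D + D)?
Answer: -147 - 48*√2 ≈ -214.88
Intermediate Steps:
f(z) = √(-3 + z)
k(m) = √2*(4 + m) (k(m) = (m + 4)*√(-3 + 5) = (4 + m)*√2 = √2*(4 + m))
x(D) = 22*D (x(D) = 11*(2*D) = 22*D)
H(r, p) = -52 (H(r, p) = -4*13 = -52)
d = -147 (d = 9 + 3*(-52) = 9 - 156 = -147)
d - k((0 - 17) + 61) = -147 - √2*(4 + ((0 - 17) + 61)) = -147 - √2*(4 + (-17 + 61)) = -147 - √2*(4 + 44) = -147 - √2*48 = -147 - 48*√2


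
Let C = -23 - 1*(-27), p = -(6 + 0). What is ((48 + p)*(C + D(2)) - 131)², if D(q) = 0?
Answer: 1369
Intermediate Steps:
p = -6 (p = -1*6 = -6)
C = 4 (C = -23 + 27 = 4)
((48 + p)*(C + D(2)) - 131)² = ((48 - 6)*(4 + 0) - 131)² = (42*4 - 131)² = (168 - 131)² = 37² = 1369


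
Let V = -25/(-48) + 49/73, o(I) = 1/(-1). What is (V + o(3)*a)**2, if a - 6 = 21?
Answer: 8177765761/12278016 ≈ 666.05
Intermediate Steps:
a = 27 (a = 6 + 21 = 27)
o(I) = -1
V = 4177/3504 (V = -25*(-1/48) + 49*(1/73) = 25/48 + 49/73 = 4177/3504 ≈ 1.1921)
(V + o(3)*a)**2 = (4177/3504 - 1*27)**2 = (4177/3504 - 27)**2 = (-90431/3504)**2 = 8177765761/12278016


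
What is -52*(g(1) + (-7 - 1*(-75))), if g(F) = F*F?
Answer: -3588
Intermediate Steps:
g(F) = F²
-52*(g(1) + (-7 - 1*(-75))) = -52*(1² + (-7 - 1*(-75))) = -52*(1 + (-7 + 75)) = -52*(1 + 68) = -52*69 = -3588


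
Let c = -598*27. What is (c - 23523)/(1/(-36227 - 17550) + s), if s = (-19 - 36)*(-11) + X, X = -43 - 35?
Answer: -711093271/9446826 ≈ -75.273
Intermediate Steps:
X = -78
c = -16146
s = 527 (s = (-19 - 36)*(-11) - 78 = -55*(-11) - 78 = 605 - 78 = 527)
(c - 23523)/(1/(-36227 - 17550) + s) = (-16146 - 23523)/(1/(-36227 - 17550) + 527) = -39669/(1/(-53777) + 527) = -39669/(-1/53777 + 527) = -39669/28340478/53777 = -39669*53777/28340478 = -711093271/9446826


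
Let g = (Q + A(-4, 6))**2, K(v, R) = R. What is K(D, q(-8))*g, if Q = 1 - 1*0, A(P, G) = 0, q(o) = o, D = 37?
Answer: -8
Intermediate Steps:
Q = 1 (Q = 1 + 0 = 1)
g = 1 (g = (1 + 0)**2 = 1**2 = 1)
K(D, q(-8))*g = -8*1 = -8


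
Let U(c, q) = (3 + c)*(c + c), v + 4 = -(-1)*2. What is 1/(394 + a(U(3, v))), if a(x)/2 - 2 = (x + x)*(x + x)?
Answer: 1/10766 ≈ 9.2885e-5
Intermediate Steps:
v = -2 (v = -4 - (-1)*2 = -4 - 1*(-2) = -4 + 2 = -2)
U(c, q) = 2*c*(3 + c) (U(c, q) = (3 + c)*(2*c) = 2*c*(3 + c))
a(x) = 4 + 8*x² (a(x) = 4 + 2*((x + x)*(x + x)) = 4 + 2*((2*x)*(2*x)) = 4 + 2*(4*x²) = 4 + 8*x²)
1/(394 + a(U(3, v))) = 1/(394 + (4 + 8*(2*3*(3 + 3))²)) = 1/(394 + (4 + 8*(2*3*6)²)) = 1/(394 + (4 + 8*36²)) = 1/(394 + (4 + 8*1296)) = 1/(394 + (4 + 10368)) = 1/(394 + 10372) = 1/10766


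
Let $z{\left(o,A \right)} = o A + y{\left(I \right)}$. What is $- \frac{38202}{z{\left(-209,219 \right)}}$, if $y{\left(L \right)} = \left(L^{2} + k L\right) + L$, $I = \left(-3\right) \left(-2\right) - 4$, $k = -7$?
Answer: $\frac{38202}{45779} \approx 0.83449$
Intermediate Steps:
$I = 2$ ($I = 6 - 4 = 2$)
$y{\left(L \right)} = L^{2} - 6 L$ ($y{\left(L \right)} = \left(L^{2} - 7 L\right) + L = L^{2} - 6 L$)
$z{\left(o,A \right)} = -8 + A o$ ($z{\left(o,A \right)} = o A + 2 \left(-6 + 2\right) = A o + 2 \left(-4\right) = A o - 8 = -8 + A o$)
$- \frac{38202}{z{\left(-209,219 \right)}} = - \frac{38202}{-8 + 219 \left(-209\right)} = - \frac{38202}{-8 - 45771} = - \frac{38202}{-45779} = \left(-38202\right) \left(- \frac{1}{45779}\right) = \frac{38202}{45779}$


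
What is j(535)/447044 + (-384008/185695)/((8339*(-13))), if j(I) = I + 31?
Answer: 444831134767/346126187450810 ≈ 0.0012852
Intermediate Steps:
j(I) = 31 + I
j(535)/447044 + (-384008/185695)/((8339*(-13))) = (31 + 535)/447044 + (-384008/185695)/((8339*(-13))) = 566*(1/447044) - 384008*1/185695/(-108407) = 283/223522 - 384008/185695*(-1/108407) = 283/223522 + 384008/20130637865 = 444831134767/346126187450810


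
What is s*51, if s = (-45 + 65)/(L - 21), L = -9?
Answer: -34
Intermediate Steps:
s = -2/3 (s = (-45 + 65)/(-9 - 21) = 20/(-30) = 20*(-1/30) = -2/3 ≈ -0.66667)
s*51 = -2/3*51 = -34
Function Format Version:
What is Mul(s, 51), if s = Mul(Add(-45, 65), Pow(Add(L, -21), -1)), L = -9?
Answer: -34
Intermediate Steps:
s = Rational(-2, 3) (s = Mul(Add(-45, 65), Pow(Add(-9, -21), -1)) = Mul(20, Pow(-30, -1)) = Mul(20, Rational(-1, 30)) = Rational(-2, 3) ≈ -0.66667)
Mul(s, 51) = Mul(Rational(-2, 3), 51) = -34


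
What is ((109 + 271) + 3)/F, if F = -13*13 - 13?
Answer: -383/182 ≈ -2.1044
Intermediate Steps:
F = -182 (F = -169 - 13 = -182)
((109 + 271) + 3)/F = ((109 + 271) + 3)/(-182) = (380 + 3)*(-1/182) = 383*(-1/182) = -383/182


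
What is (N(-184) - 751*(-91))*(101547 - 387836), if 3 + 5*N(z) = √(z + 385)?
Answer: -97825523878/5 - 286289*√201/5 ≈ -1.9566e+10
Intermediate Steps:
N(z) = -⅗ + √(385 + z)/5 (N(z) = -⅗ + √(z + 385)/5 = -⅗ + √(385 + z)/5)
(N(-184) - 751*(-91))*(101547 - 387836) = ((-⅗ + √(385 - 184)/5) - 751*(-91))*(101547 - 387836) = ((-⅗ + √201/5) + 68341)*(-286289) = (341702/5 + √201/5)*(-286289) = -97825523878/5 - 286289*√201/5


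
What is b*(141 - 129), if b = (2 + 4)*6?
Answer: 432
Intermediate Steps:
b = 36 (b = 6*6 = 36)
b*(141 - 129) = 36*(141 - 129) = 36*12 = 432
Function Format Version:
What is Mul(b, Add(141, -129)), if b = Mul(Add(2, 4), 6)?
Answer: 432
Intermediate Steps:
b = 36 (b = Mul(6, 6) = 36)
Mul(b, Add(141, -129)) = Mul(36, Add(141, -129)) = Mul(36, 12) = 432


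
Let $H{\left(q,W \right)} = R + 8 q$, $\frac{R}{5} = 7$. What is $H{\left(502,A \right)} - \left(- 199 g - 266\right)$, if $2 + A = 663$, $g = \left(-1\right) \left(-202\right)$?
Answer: $44515$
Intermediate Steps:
$g = 202$
$R = 35$ ($R = 5 \cdot 7 = 35$)
$A = 661$ ($A = -2 + 663 = 661$)
$H{\left(q,W \right)} = 35 + 8 q$
$H{\left(502,A \right)} - \left(- 199 g - 266\right) = \left(35 + 8 \cdot 502\right) - \left(\left(-199\right) 202 - 266\right) = \left(35 + 4016\right) - \left(-40198 - 266\right) = 4051 - -40464 = 4051 + 40464 = 44515$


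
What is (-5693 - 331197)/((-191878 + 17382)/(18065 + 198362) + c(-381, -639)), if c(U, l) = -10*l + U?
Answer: -72912092030/1300335347 ≈ -56.072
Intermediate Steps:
c(U, l) = U - 10*l
(-5693 - 331197)/((-191878 + 17382)/(18065 + 198362) + c(-381, -639)) = (-5693 - 331197)/((-191878 + 17382)/(18065 + 198362) + (-381 - 10*(-639))) = -336890/(-174496/216427 + (-381 + 6390)) = -336890/(-174496*1/216427 + 6009) = -336890/(-174496/216427 + 6009) = -336890/1300335347/216427 = -336890*216427/1300335347 = -72912092030/1300335347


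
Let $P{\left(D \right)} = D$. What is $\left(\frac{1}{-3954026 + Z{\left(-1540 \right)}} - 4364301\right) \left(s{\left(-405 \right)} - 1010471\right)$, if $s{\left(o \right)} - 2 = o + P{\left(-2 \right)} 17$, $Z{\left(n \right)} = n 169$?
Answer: $\frac{9296518520386190498}{2107143} \approx 4.4119 \cdot 10^{12}$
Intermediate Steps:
$Z{\left(n \right)} = 169 n$
$s{\left(o \right)} = -32 + o$ ($s{\left(o \right)} = 2 + \left(o - 34\right) = 2 + \left(-34 + o\right) = -32 + o$)
$\left(\frac{1}{-3954026 + Z{\left(-1540 \right)}} - 4364301\right) \left(s{\left(-405 \right)} - 1010471\right) = \left(\frac{1}{-3954026 + 169 \left(-1540\right)} - 4364301\right) \left(\left(-32 - 405\right) - 1010471\right) = \left(\frac{1}{-3954026 - 260260} - 4364301\right) \left(-437 - 1010471\right) = \left(\frac{1}{-4214286} - 4364301\right) \left(-1010908\right) = \left(- \frac{1}{4214286} - 4364301\right) \left(-1010908\right) = \left(- \frac{18392412604087}{4214286}\right) \left(-1010908\right) = \frac{9296518520386190498}{2107143}$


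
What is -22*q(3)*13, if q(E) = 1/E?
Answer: -286/3 ≈ -95.333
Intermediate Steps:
-22*q(3)*13 = -22/3*13 = -286/3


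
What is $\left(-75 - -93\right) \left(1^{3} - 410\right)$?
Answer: $-7362$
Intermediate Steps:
$\left(-75 - -93\right) \left(1^{3} - 410\right) = \left(-75 + 93\right) \left(1 - 410\right) = 18 \left(-409\right) = -7362$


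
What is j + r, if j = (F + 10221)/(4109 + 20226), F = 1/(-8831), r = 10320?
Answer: 443576574970/42980477 ≈ 10320.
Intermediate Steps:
F = -1/8831 ≈ -0.00011324
j = 18052330/42980477 (j = (-1/8831 + 10221)/(4109 + 20226) = (90261650/8831)/24335 = (90261650/8831)*(1/24335) = 18052330/42980477 ≈ 0.42001)
j + r = 18052330/42980477 + 10320 = 443576574970/42980477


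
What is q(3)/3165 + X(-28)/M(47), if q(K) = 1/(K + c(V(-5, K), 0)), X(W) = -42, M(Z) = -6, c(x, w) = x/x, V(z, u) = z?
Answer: 88621/12660 ≈ 7.0001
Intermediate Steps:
c(x, w) = 1
q(K) = 1/(1 + K) (q(K) = 1/(K + 1) = 1/(1 + K))
q(3)/3165 + X(-28)/M(47) = 1/((1 + 3)*3165) - 42/(-6) = (1/3165)/4 - 42*(-1/6) = (1/4)*(1/3165) + 7 = 1/12660 + 7 = 88621/12660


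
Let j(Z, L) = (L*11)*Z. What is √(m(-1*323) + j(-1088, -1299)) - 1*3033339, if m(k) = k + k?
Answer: -3033339 + √15545786 ≈ -3.0294e+6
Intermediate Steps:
j(Z, L) = 11*L*Z (j(Z, L) = (11*L)*Z = 11*L*Z)
m(k) = 2*k
√(m(-1*323) + j(-1088, -1299)) - 1*3033339 = √(2*(-1*323) + 11*(-1299)*(-1088)) - 1*3033339 = √(2*(-323) + 15546432) - 3033339 = √(-646 + 15546432) - 3033339 = √15545786 - 3033339 = -3033339 + √15545786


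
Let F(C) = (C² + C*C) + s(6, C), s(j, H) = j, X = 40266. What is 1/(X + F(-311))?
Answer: 1/233714 ≈ 4.2787e-6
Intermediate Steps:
F(C) = 6 + 2*C² (F(C) = (C² + C*C) + 6 = (C² + C²) + 6 = 2*C² + 6 = 6 + 2*C²)
1/(X + F(-311)) = 1/(40266 + (6 + 2*(-311)²)) = 1/(40266 + (6 + 2*96721)) = 1/(40266 + (6 + 193442)) = 1/(40266 + 193448) = 1/233714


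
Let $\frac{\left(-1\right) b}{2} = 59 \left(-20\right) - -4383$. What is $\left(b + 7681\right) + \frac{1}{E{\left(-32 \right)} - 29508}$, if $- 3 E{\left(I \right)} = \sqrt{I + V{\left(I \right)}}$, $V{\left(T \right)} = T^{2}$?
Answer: $\frac{2497883538507}{1959124396} + \frac{3 \sqrt{62}}{1959124396} \approx 1275.0$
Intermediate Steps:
$E{\left(I \right)} = - \frac{\sqrt{I + I^{2}}}{3}$
$b = -6406$ ($b = - 2 \left(59 \left(-20\right) - -4383\right) = - 2 \left(-1180 + 4383\right) = \left(-2\right) 3203 = -6406$)
$\left(b + 7681\right) + \frac{1}{E{\left(-32 \right)} - 29508} = \left(-6406 + 7681\right) + \frac{1}{- \frac{\sqrt{- 32 \left(1 - 32\right)}}{3} - 29508} = 1275 + \frac{1}{- \frac{\sqrt{\left(-32\right) \left(-31\right)}}{3} - 29508} = 1275 + \frac{1}{- \frac{\sqrt{992}}{3} - 29508} = 1275 + \frac{1}{- \frac{4 \sqrt{62}}{3} - 29508} = 1275 + \frac{1}{-29508 - \frac{4 \sqrt{62}}{3}}$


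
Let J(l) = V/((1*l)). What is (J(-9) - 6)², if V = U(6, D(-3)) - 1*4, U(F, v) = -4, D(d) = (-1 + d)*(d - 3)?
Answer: 2116/81 ≈ 26.123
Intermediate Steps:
D(d) = (-1 + d)*(-3 + d)
V = -8 (V = -4 - 1*4 = -4 - 4 = -8)
J(l) = -8/l
(J(-9) - 6)² = (-8/(-9) - 6)² = (-8*(-⅑) - 6)² = (8/9 - 6)² = (-46/9)² = 2116/81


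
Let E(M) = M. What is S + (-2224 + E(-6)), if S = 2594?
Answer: 364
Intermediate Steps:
S + (-2224 + E(-6)) = 2594 + (-2224 - 6) = 2594 - 2230 = 364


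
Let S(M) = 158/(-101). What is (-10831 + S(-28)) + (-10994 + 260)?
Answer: -2178223/101 ≈ -21567.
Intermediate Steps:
S(M) = -158/101 (S(M) = 158*(-1/101) = -158/101)
(-10831 + S(-28)) + (-10994 + 260) = (-10831 - 158/101) + (-10994 + 260) = -1094089/101 - 10734 = -2178223/101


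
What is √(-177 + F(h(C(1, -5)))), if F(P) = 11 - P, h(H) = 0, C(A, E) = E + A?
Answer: I*√166 ≈ 12.884*I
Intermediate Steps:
C(A, E) = A + E
√(-177 + F(h(C(1, -5)))) = √(-177 + (11 - 1*0)) = √(-177 + (11 + 0)) = √(-177 + 11) = √(-166) = I*√166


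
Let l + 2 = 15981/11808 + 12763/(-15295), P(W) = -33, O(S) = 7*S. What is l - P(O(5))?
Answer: 1897476017/60201120 ≈ 31.519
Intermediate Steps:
l = -89160943/60201120 (l = -2 + (15981/11808 + 12763/(-15295)) = -2 + (15981*(1/11808) + 12763*(-1/15295)) = -2 + (5327/3936 - 12763/15295) = -2 + 31241297/60201120 = -89160943/60201120 ≈ -1.4811)
l - P(O(5)) = -89160943/60201120 - 1*(-33) = -89160943/60201120 + 33 = 1897476017/60201120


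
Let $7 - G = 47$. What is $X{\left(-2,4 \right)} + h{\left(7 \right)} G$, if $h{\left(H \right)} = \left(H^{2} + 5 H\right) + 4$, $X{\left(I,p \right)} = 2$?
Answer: $-3518$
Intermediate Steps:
$G = -40$ ($G = 7 - 47 = -40$)
$h{\left(H \right)} = 4 + H^{2} + 5 H$
$X{\left(-2,4 \right)} + h{\left(7 \right)} G = 2 + \left(4 + 7^{2} + 5 \cdot 7\right) \left(-40\right) = 2 + \left(4 + 49 + 35\right) \left(-40\right) = 2 + 88 \left(-40\right) = 2 - 3520 = -3518$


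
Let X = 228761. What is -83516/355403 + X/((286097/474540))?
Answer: 38581191226733768/101679732091 ≈ 3.7944e+5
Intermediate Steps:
-83516/355403 + X/((286097/474540)) = -83516/355403 + 228761/((286097/474540)) = -83516*1/355403 + 228761/((286097*(1/474540))) = -83516/355403 + 228761/(286097/474540) = -83516/355403 + 228761*(474540/286097) = -83516/355403 + 108556244940/286097 = 38581191226733768/101679732091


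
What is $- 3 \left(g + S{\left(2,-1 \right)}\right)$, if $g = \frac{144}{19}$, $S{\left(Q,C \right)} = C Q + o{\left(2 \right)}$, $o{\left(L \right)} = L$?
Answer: $- \frac{432}{19} \approx -22.737$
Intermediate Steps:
$S{\left(Q,C \right)} = 2 + C Q$ ($S{\left(Q,C \right)} = C Q + 2 = 2 + C Q$)
$g = \frac{144}{19}$ ($g = 144 \cdot \frac{1}{19} = \frac{144}{19} \approx 7.5789$)
$- 3 \left(g + S{\left(2,-1 \right)}\right) = - 3 \left(\frac{144}{19} + \left(2 - 2\right)\right) = - 3 \left(\frac{144}{19} + 0\right) = \left(-3\right) \frac{144}{19} = - \frac{432}{19}$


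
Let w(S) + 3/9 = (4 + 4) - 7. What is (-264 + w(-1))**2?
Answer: 624100/9 ≈ 69345.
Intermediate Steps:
w(S) = 2/3 (w(S) = -1/3 + ((4 + 4) - 7) = -1/3 + (8 - 7) = -1/3 + 1 = 2/3)
(-264 + w(-1))**2 = (-264 + 2/3)**2 = (-790/3)**2 = 624100/9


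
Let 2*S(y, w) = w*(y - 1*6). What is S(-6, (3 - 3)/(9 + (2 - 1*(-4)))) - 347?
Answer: -347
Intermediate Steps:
S(y, w) = w*(-6 + y)/2 (S(y, w) = (w*(y - 1*6))/2 = (w*(y - 6))/2 = (w*(-6 + y))/2 = w*(-6 + y)/2)
S(-6, (3 - 3)/(9 + (2 - 1*(-4)))) - 347 = ((3 - 3)/(9 + (2 - 1*(-4))))*(-6 - 6)/2 - 347 = (½)*(0/(9 + (2 + 4)))*(-12) - 347 = (½)*(0/(9 + 6))*(-12) - 347 = (½)*(0/15)*(-12) - 347 = (½)*(0*(1/15))*(-12) - 347 = (½)*0*(-12) - 347 = 0 - 347 = -347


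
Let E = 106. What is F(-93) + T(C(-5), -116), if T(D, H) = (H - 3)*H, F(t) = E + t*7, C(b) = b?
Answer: 13259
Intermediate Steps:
F(t) = 106 + 7*t (F(t) = 106 + t*7 = 106 + 7*t)
T(D, H) = H*(-3 + H) (T(D, H) = (-3 + H)*H = H*(-3 + H))
F(-93) + T(C(-5), -116) = (106 + 7*(-93)) - 116*(-3 - 116) = (106 - 651) - 116*(-119) = -545 + 13804 = 13259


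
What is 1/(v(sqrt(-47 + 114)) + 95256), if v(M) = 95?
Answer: 1/95351 ≈ 1.0488e-5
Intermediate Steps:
1/(v(sqrt(-47 + 114)) + 95256) = 1/(95 + 95256) = 1/95351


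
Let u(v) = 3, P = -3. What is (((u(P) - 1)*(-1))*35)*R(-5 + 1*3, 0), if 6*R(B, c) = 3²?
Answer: -105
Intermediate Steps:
R(B, c) = 3/2 (R(B, c) = (⅙)*3² = (⅙)*9 = 3/2)
(((u(P) - 1)*(-1))*35)*R(-5 + 1*3, 0) = (((3 - 1)*(-1))*35)*(3/2) = ((2*(-1))*35)*(3/2) = -2*35*(3/2) = -70*3/2 = -105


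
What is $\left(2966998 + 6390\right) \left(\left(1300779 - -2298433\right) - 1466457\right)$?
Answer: $6341508123940$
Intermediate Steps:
$\left(2966998 + 6390\right) \left(\left(1300779 - -2298433\right) - 1466457\right) = 2973388 \left(\left(1300779 + 2298433\right) - 1466457\right) = 2973388 \left(3599212 - 1466457\right) = 2973388 \cdot 2132755 = 6341508123940$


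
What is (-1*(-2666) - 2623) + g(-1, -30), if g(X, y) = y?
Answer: 13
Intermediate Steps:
(-1*(-2666) - 2623) + g(-1, -30) = (-1*(-2666) - 2623) - 30 = (2666 - 2623) - 30 = 43 - 30 = 13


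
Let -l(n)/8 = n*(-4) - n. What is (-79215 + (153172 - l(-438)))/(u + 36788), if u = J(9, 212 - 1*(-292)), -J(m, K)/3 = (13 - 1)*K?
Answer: 91477/18644 ≈ 4.9065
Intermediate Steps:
J(m, K) = -36*K (J(m, K) = -3*(13 - 1)*K = -36*K)
u = -18144 (u = -36*(212 - 1*(-292)) = -36*(212 + 292) = -36*504 = -18144)
l(n) = 40*n (l(n) = -8*(n*(-4) - n) = -8*(-4*n - n) = -(-40)*n = 40*n)
(-79215 + (153172 - l(-438)))/(u + 36788) = (-79215 + (153172 - 40*(-438)))/(-18144 + 36788) = (-79215 + (153172 - 1*(-17520)))/18644 = (-79215 + (153172 + 17520))*(1/18644) = (-79215 + 170692)*(1/18644) = 91477*(1/18644) = 91477/18644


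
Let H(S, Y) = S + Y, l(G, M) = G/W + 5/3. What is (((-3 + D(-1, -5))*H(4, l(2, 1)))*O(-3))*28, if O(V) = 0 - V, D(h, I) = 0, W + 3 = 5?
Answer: -1680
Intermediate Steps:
W = 2 (W = -3 + 5 = 2)
l(G, M) = 5/3 + G/2 (l(G, M) = G/2 + 5/3 = 5/3 + G/2)
O(V) = -V
(((-3 + D(-1, -5))*H(4, l(2, 1)))*O(-3))*28 = (((-3 + 0)*(4 + (5/3 + (1/2)*2)))*(-1*(-3)))*28 = (-3*(4 + (5/3 + 1))*3)*28 = (-3*(4 + 8/3)*3)*28 = (-3*20/3*3)*28 = -20*3*28 = -60*28 = -1680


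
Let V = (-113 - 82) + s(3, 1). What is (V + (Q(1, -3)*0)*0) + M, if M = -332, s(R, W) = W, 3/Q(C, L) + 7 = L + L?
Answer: -526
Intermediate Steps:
Q(C, L) = 3/(-7 + 2*L) (Q(C, L) = 3/(-7 + (L + L)) = 3/(-7 + 2*L))
V = -194 (V = (-113 - 82) + 1 = -195 + 1 = -194)
(V + (Q(1, -3)*0)*0) + M = (-194 + ((3/(-7 + 2*(-3)))*0)*0) - 332 = (-194 + ((3/(-7 - 6))*0)*0) - 332 = (-194 + ((3/(-13))*0)*0) - 332 = (-194 + ((3*(-1/13))*0)*0) - 332 = (-194 - 3/13*0*0) - 332 = (-194 + 0*0) - 332 = (-194 + 0) - 332 = -194 - 332 = -526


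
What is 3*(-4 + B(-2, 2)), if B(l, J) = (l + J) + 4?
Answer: 0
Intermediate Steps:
B(l, J) = 4 + J + l (B(l, J) = (J + l) + 4 = 4 + J + l)
3*(-4 + B(-2, 2)) = 3*(-4 + (4 + 2 - 2)) = 3*(-4 + 4) = 3*0 = 0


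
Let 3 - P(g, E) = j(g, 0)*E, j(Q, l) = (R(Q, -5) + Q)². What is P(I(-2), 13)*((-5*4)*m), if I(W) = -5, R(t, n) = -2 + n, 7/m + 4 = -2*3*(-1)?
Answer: 130830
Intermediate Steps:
m = 7/2 (m = 7/(-4 - 2*3*(-1)) = 7/(-4 - 6*(-1)) = 7/(-4 + 6) = 7/2 ≈ 3.5000)
j(Q, l) = (-7 + Q)² (j(Q, l) = ((-2 - 5) + Q)² = (-7 + Q)²)
P(g, E) = 3 - E*(-7 + g)² (P(g, E) = 3 - (-7 + g)²*E = 3 - E*(-7 + g)²)
P(I(-2), 13)*((-5*4)*m) = (3 - 1*13*(-7 - 5)²)*(-5*4*(7/2)) = (3 - 1*13*(-12)²)*(-20*7/2) = (3 - 1*13*144)*(-70) = (3 - 1872)*(-70) = -1869*(-70) = 130830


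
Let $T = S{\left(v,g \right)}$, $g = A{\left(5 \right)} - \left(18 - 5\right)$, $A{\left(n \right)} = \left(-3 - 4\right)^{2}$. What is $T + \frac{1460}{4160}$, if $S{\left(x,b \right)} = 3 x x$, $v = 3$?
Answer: $\frac{5689}{208} \approx 27.351$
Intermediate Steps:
$A{\left(n \right)} = 49$ ($A{\left(n \right)} = \left(-7\right)^{2} = 49$)
$g = 36$ ($g = 49 - \left(18 - 5\right) = 49 - 13 = 36$)
$S{\left(x,b \right)} = 3 x^{2}$
$T = 27$ ($T = 3 \cdot 3^{2} = 3 \cdot 9 = 27$)
$T + \frac{1460}{4160} = 27 + \frac{1460}{4160} = 27 + 1460 \cdot \frac{1}{4160} = 27 + \frac{73}{208} = \frac{5689}{208}$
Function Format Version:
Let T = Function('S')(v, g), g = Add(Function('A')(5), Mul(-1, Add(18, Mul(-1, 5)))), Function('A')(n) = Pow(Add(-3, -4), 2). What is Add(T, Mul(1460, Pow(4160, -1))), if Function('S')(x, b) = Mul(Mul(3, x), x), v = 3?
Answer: Rational(5689, 208) ≈ 27.351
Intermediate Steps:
Function('A')(n) = 49 (Function('A')(n) = Pow(-7, 2) = 49)
g = 36 (g = Add(49, Mul(-1, Add(18, Mul(-1, 5)))) = Add(49, Mul(-1, Add(18, -5))) = Add(49, Mul(-1, 13)) = Add(49, -13) = 36)
Function('S')(x, b) = Mul(3, Pow(x, 2))
T = 27 (T = Mul(3, Pow(3, 2)) = Mul(3, 9) = 27)
Add(T, Mul(1460, Pow(4160, -1))) = Add(27, Mul(1460, Pow(4160, -1))) = Add(27, Mul(1460, Rational(1, 4160))) = Add(27, Rational(73, 208)) = Rational(5689, 208)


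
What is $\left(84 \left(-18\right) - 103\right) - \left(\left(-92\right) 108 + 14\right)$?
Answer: $8307$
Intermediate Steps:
$\left(84 \left(-18\right) - 103\right) - \left(\left(-92\right) 108 + 14\right) = \left(-1512 - 103\right) - \left(-9936 + 14\right) = -1615 - -9922 = -1615 + 9922 = 8307$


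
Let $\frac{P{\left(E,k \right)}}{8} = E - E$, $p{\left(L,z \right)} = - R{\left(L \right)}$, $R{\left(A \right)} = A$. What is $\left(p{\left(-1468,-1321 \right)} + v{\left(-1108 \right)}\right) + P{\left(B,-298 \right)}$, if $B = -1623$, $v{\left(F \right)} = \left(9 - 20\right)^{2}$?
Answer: $1589$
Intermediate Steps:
$v{\left(F \right)} = 121$ ($v{\left(F \right)} = \left(-11\right)^{2} = 121$)
$p{\left(L,z \right)} = - L$
$P{\left(E,k \right)} = 0$ ($P{\left(E,k \right)} = 8 \left(E - E\right) = 8 \cdot 0 = 0$)
$\left(p{\left(-1468,-1321 \right)} + v{\left(-1108 \right)}\right) + P{\left(B,-298 \right)} = \left(\left(-1\right) \left(-1468\right) + 121\right) + 0 = \left(1468 + 121\right) + 0 = 1589 + 0 = 1589$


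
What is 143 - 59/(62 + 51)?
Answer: 16100/113 ≈ 142.48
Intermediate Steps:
143 - 59/(62 + 51) = 143 - 59/113 = 16100/113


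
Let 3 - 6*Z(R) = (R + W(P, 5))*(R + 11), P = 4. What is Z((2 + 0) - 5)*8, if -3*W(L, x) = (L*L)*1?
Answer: 836/9 ≈ 92.889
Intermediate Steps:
W(L, x) = -L**2/3 (W(L, x) = -L*L/3 = -L**2/3)
Z(R) = 1/2 - (11 + R)*(-16/3 + R)/6 (Z(R) = 1/2 - (R - 1/3*4**2)*(R + 11)/6 = 1/2 - (R - 1/3*16)*(11 + R)/6 = 1/2 - (R - 16/3)*(11 + R)/6 = 1/2 - (-16/3 + R)*(11 + R)/6 = 1/2 - (11 + R)*(-16/3 + R)/6)
Z((2 + 0) - 5)*8 = (185/18 - 17*((2 + 0) - 5)/18 - ((2 + 0) - 5)**2/6)*8 = (185/18 - 17*(2 - 5)/18 - (2 - 5)**2/6)*8 = (185/18 - 17/18*(-3) - 1/6*(-3)**2)*8 = (185/18 + 17/6 - 1/6*9)*8 = (185/18 + 17/6 - 3/2)*8 = (209/18)*8 = 836/9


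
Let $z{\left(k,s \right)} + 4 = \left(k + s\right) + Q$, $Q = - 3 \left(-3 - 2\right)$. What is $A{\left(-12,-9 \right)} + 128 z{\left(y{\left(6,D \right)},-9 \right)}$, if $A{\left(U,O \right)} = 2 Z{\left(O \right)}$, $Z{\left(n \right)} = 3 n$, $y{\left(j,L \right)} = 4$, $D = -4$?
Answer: $714$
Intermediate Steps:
$Q = 15$ ($Q = \left(-3\right) \left(-5\right) = 15$)
$A{\left(U,O \right)} = 6 O$ ($A{\left(U,O \right)} = 2 \cdot 3 O = 6 O$)
$z{\left(k,s \right)} = 11 + k + s$ ($z{\left(k,s \right)} = -4 + \left(\left(k + s\right) + 15\right) = -4 + \left(15 + k + s\right) = 11 + k + s$)
$A{\left(-12,-9 \right)} + 128 z{\left(y{\left(6,D \right)},-9 \right)} = 6 \left(-9\right) + 128 \left(11 + 4 - 9\right) = -54 + 128 \cdot 6 = -54 + 768 = 714$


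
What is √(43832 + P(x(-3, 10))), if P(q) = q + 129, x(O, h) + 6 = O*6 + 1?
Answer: 3*√4882 ≈ 209.61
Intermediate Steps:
x(O, h) = -5 + 6*O (x(O, h) = -6 + (O*6 + 1) = -6 + (6*O + 1) = -6 + (1 + 6*O) = -5 + 6*O)
P(q) = 129 + q
√(43832 + P(x(-3, 10))) = √(43832 + (129 + (-5 + 6*(-3)))) = √(43832 + (129 + (-5 - 18))) = √(43832 + (129 - 23)) = √(43832 + 106) = √43938 = 3*√4882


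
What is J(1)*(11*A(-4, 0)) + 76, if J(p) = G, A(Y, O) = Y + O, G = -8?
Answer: 428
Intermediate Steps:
A(Y, O) = O + Y
J(p) = -8
J(1)*(11*A(-4, 0)) + 76 = -88*(0 - 4) + 76 = -88*(-4) + 76 = -8*(-44) + 76 = 352 + 76 = 428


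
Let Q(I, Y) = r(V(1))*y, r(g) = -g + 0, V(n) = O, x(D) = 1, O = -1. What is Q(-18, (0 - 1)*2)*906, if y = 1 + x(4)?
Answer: 1812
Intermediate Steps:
V(n) = -1
r(g) = -g
y = 2 (y = 1 + 1 = 2)
Q(I, Y) = 2 (Q(I, Y) = -1*(-1)*2 = 1*2 = 2)
Q(-18, (0 - 1)*2)*906 = 2*906 = 1812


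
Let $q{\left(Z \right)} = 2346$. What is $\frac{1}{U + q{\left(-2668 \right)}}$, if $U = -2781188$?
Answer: $- \frac{1}{2778842} \approx -3.5986 \cdot 10^{-7}$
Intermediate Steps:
$\frac{1}{U + q{\left(-2668 \right)}} = \frac{1}{-2781188 + 2346} = \frac{1}{-2778842} = - \frac{1}{2778842}$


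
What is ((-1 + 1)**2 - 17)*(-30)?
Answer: 510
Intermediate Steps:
((-1 + 1)**2 - 17)*(-30) = (0**2 - 17)*(-30) = (0 - 17)*(-30) = -17*(-30) = 510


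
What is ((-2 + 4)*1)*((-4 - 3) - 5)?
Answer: -24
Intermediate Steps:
((-2 + 4)*1)*((-4 - 3) - 5) = (2*1)*(-7 - 5) = 2*(-12) = -24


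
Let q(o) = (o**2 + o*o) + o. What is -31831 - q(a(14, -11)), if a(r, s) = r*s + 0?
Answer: -79109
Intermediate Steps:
a(r, s) = r*s
q(o) = o + 2*o**2 (q(o) = (o**2 + o**2) + o = 2*o**2 + o = o + 2*o**2)
-31831 - q(a(14, -11)) = -31831 - 14*(-11)*(1 + 2*(14*(-11))) = -31831 - (-154)*(1 + 2*(-154)) = -31831 - (-154)*(1 - 308) = -31831 - (-154)*(-307) = -31831 - 1*47278 = -31831 - 47278 = -79109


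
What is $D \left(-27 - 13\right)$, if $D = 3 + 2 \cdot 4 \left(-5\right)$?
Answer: $1480$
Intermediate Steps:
$D = -37$ ($D = 3 + 2 \left(-20\right) = 3 - 40 = -37$)
$D \left(-27 - 13\right) = - 37 \left(-27 - 13\right) = \left(-37\right) \left(-40\right) = 1480$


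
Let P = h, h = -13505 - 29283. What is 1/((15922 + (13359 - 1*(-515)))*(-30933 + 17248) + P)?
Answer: -1/407801048 ≈ -2.4522e-9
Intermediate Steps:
h = -42788
P = -42788
1/((15922 + (13359 - 1*(-515)))*(-30933 + 17248) + P) = 1/((15922 + (13359 - 1*(-515)))*(-30933 + 17248) - 42788) = 1/((15922 + (13359 + 515))*(-13685) - 42788) = 1/((15922 + 13874)*(-13685) - 42788) = 1/(29796*(-13685) - 42788) = 1/(-407758260 - 42788) = 1/(-407801048) = -1/407801048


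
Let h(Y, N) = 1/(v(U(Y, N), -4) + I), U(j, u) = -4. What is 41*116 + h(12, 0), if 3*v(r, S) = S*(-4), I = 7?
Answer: 175975/37 ≈ 4756.1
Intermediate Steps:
v(r, S) = -4*S/3 (v(r, S) = (S*(-4))/3 = (-4*S)/3 = -4*S/3)
h(Y, N) = 3/37 (h(Y, N) = 1/(-4/3*(-4) + 7) = 1/(16/3 + 7) = 1/(37/3) = 3/37)
41*116 + h(12, 0) = 41*116 + 3/37 = 4756 + 3/37 = 175975/37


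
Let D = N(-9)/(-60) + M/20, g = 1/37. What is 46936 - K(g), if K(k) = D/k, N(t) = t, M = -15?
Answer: 234791/5 ≈ 46958.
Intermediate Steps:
g = 1/37 ≈ 0.027027
D = -3/5 (D = -9/(-60) - 15/20 = -9*(-1/60) - 15*1/20 = 3/20 - 3/4 = -3/5 ≈ -0.60000)
K(k) = -3/(5*k)
46936 - K(g) = 46936 - (-3)/(5*1/37) = 46936 - (-3)*37/5 = 46936 - 1*(-111/5) = 46936 + 111/5 = 234791/5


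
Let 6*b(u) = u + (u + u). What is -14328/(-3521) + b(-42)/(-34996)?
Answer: 501496629/123220916 ≈ 4.0699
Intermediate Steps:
b(u) = u/2 (b(u) = (u + (u + u))/6 = (u + 2*u)/6 = (3*u)/6 = u/2)
-14328/(-3521) + b(-42)/(-34996) = -14328/(-3521) + ((1/2)*(-42))/(-34996) = -14328*(-1/3521) - 21*(-1/34996) = 14328/3521 + 21/34996 = 501496629/123220916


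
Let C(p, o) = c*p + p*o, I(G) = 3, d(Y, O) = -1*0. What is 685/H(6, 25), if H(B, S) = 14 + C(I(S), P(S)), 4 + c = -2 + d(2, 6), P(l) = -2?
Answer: -137/2 ≈ -68.500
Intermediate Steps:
d(Y, O) = 0
c = -6 (c = -4 + (-2 + 0) = -4 - 2 = -6)
C(p, o) = -6*p + o*p (C(p, o) = -6*p + p*o = -6*p + o*p)
H(B, S) = -10 (H(B, S) = 14 + 3*(-6 - 2) = 14 + 3*(-8) = 14 - 24 = -10)
685/H(6, 25) = 685/(-10) = 685*(-⅒) = -137/2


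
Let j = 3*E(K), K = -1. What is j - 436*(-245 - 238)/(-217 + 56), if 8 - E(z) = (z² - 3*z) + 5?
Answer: -1311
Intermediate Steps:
E(z) = 3 - z² + 3*z (E(z) = 8 - ((z² - 3*z) + 5) = 8 - (5 + z² - 3*z) = 8 + (-5 - z² + 3*z) = 3 - z² + 3*z)
j = -3 (j = 3*(3 - 1*(-1)² + 3*(-1)) = 3*(3 - 1*1 - 3) = 3*(3 - 1 - 3) = 3*(-1) = -3)
j - 436*(-245 - 238)/(-217 + 56) = -3 - 436*(-245 - 238)/(-217 + 56) = -3 - (-210588)/(-161) = -3 - (-210588)*(-1)/161 = -3 - 436*3 = -3 - 1308 = -1311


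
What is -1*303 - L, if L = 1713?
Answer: -2016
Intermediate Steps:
-1*303 - L = -1*303 - 1*1713 = -303 - 1713 = -2016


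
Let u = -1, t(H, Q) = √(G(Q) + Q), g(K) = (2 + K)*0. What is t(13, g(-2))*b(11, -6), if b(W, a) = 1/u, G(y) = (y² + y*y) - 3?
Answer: -I*√3 ≈ -1.732*I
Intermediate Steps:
g(K) = 0
G(y) = -3 + 2*y² (G(y) = (y² + y²) - 3 = 2*y² - 3 = -3 + 2*y²)
t(H, Q) = √(-3 + Q + 2*Q²) (t(H, Q) = √((-3 + 2*Q²) + Q) = √(-3 + Q + 2*Q²))
b(W, a) = -1 (b(W, a) = 1/(-1) = -1)
t(13, g(-2))*b(11, -6) = √(-3 + 0 + 2*0²)*(-1) = √(-3 + 0 + 2*0)*(-1) = √(-3 + 0 + 0)*(-1) = √(-3)*(-1) = (I*√3)*(-1) = -I*√3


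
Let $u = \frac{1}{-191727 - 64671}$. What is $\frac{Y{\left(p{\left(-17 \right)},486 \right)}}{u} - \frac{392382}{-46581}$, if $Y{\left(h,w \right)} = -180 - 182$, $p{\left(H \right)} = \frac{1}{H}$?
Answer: $\frac{1441155342846}{15527} \approx 9.2816 \cdot 10^{7}$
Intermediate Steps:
$Y{\left(h,w \right)} = -362$ ($Y{\left(h,w \right)} = -180 - 182 = -362$)
$u = - \frac{1}{256398}$ ($u = \frac{1}{-256398} = - \frac{1}{256398} \approx -3.9002 \cdot 10^{-6}$)
$\frac{Y{\left(p{\left(-17 \right)},486 \right)}}{u} - \frac{392382}{-46581} = - \frac{362}{- \frac{1}{256398}} - \frac{392382}{-46581} = \left(-362\right) \left(-256398\right) - - \frac{130794}{15527} = 92816076 + \frac{130794}{15527} = \frac{1441155342846}{15527}$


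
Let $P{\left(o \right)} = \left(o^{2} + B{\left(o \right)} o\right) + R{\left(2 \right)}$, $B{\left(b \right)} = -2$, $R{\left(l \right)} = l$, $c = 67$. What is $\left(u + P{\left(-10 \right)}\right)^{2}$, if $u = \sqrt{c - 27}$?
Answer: $14924 + 488 \sqrt{10} \approx 16467.0$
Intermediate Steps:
$P{\left(o \right)} = 2 + o^{2} - 2 o$ ($P{\left(o \right)} = \left(o^{2} - 2 o\right) + 2 = 2 + o^{2} - 2 o$)
$u = 2 \sqrt{10}$ ($u = \sqrt{67 - 27} = \sqrt{40} = 2 \sqrt{10} \approx 6.3246$)
$\left(u + P{\left(-10 \right)}\right)^{2} = \left(2 \sqrt{10} + \left(2 + \left(-10\right)^{2} - -20\right)\right)^{2} = \left(2 \sqrt{10} + \left(2 + 100 + 20\right)\right)^{2} = \left(2 \sqrt{10} + 122\right)^{2} = \left(122 + 2 \sqrt{10}\right)^{2}$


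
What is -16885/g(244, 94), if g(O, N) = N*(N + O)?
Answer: -16885/31772 ≈ -0.53144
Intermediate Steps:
-16885/g(244, 94) = -16885*1/(94*(94 + 244)) = -16885/(94*338) = -16885/31772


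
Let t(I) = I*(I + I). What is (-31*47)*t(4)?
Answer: -46624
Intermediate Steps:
t(I) = 2*I² (t(I) = I*(2*I) = 2*I²)
(-31*47)*t(4) = (-31*47)*(2*4²) = -2914*16 = -1457*32 = -46624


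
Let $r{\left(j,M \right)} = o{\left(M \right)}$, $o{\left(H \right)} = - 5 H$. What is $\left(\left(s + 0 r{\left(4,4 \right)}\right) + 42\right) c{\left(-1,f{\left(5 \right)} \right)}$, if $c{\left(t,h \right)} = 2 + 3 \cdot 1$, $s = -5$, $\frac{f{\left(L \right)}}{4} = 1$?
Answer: $185$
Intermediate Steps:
$f{\left(L \right)} = 4$ ($f{\left(L \right)} = 4 \cdot 1 = 4$)
$r{\left(j,M \right)} = - 5 M$
$c{\left(t,h \right)} = 5$ ($c{\left(t,h \right)} = 2 + 3 = 5$)
$\left(\left(s + 0 r{\left(4,4 \right)}\right) + 42\right) c{\left(-1,f{\left(5 \right)} \right)} = \left(\left(-5 + 0 \left(\left(-5\right) 4\right)\right) + 42\right) 5 = \left(\left(-5 + 0 \left(-20\right)\right) + 42\right) 5 = \left(\left(-5 + 0\right) + 42\right) 5 = \left(-5 + 42\right) 5 = 37 \cdot 5 = 185$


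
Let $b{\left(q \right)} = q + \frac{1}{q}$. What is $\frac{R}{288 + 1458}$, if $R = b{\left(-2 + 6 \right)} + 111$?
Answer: $\frac{461}{6984} \approx 0.066008$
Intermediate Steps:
$R = \frac{461}{4}$ ($R = \left(\left(-2 + 6\right) + \frac{1}{-2 + 6}\right) + 111 = \left(4 + \frac{1}{4}\right) + 111 = \frac{17}{4} + 111 = \frac{461}{4} \approx 115.25$)
$\frac{R}{288 + 1458} = \frac{1}{288 + 1458} \cdot \frac{461}{4} = \frac{1}{1746} \cdot \frac{461}{4} = \frac{461}{6984}$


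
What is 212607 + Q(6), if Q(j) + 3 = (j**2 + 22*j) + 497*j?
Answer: 215754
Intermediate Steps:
Q(j) = -3 + j**2 + 519*j (Q(j) = -3 + ((j**2 + 22*j) + 497*j) = -3 + (j**2 + 519*j) = -3 + j**2 + 519*j)
212607 + Q(6) = 212607 + (-3 + 6**2 + 519*6) = 212607 + (-3 + 36 + 3114) = 212607 + 3147 = 215754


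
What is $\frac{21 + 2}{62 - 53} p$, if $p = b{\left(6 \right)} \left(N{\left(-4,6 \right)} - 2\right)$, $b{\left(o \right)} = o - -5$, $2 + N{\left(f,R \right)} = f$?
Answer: $- \frac{2024}{9} \approx -224.89$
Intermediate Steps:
$N{\left(f,R \right)} = -2 + f$
$b{\left(o \right)} = 5 + o$ ($b{\left(o \right)} = o + 5 = 5 + o$)
$p = -88$ ($p = \left(5 + 6\right) \left(\left(-2 - 4\right) - 2\right) = 11 \left(-6 - 2\right) = 11 \left(-8\right) = -88$)
$\frac{21 + 2}{62 - 53} p = \frac{21 + 2}{62 - 53} \left(-88\right) = \frac{23}{62 - 53} \left(-88\right) = \frac{23}{9} \left(-88\right) = - \frac{2024}{9}$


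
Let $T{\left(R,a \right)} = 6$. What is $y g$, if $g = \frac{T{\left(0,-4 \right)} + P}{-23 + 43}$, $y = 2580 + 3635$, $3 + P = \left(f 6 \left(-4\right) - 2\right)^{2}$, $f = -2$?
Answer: $\frac{2633917}{4} \approx 6.5848 \cdot 10^{5}$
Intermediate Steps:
$P = 2113$ ($P = -3 + \left(\left(-2\right) 6 \left(-4\right) - 2\right)^{2} = -3 + \left(\left(-12\right) \left(-4\right) - 2\right)^{2} = -3 + \left(48 - 2\right)^{2} = -3 + 46^{2} = -3 + 2116 = 2113$)
$y = 6215$
$g = \frac{2119}{20}$ ($g = \frac{6 + 2113}{-23 + 43} = \frac{2119}{20} \approx 105.95$)
$y g = 6215 \cdot \frac{2119}{20} = \frac{2633917}{4}$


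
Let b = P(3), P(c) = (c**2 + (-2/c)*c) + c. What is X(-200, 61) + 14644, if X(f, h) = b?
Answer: 14654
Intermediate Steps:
P(c) = -2 + c + c**2 (P(c) = (c**2 - 2) + c = (-2 + c**2) + c = -2 + c + c**2)
b = 10 (b = -2 + 3 + 3**2 = -2 + 3 + 9 = 10)
X(f, h) = 10
X(-200, 61) + 14644 = 10 + 14644 = 14654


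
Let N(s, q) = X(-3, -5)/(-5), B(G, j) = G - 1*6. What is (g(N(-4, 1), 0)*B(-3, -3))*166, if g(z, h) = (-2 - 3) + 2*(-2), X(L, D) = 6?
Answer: 13446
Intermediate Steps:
B(G, j) = -6 + G (B(G, j) = G - 6 = -6 + G)
N(s, q) = -6/5 (N(s, q) = 6/(-5) = 6*(-⅕) = -6/5)
g(z, h) = -9 (g(z, h) = -5 - 4 = -9)
(g(N(-4, 1), 0)*B(-3, -3))*166 = -9*(-6 - 3)*166 = -9*(-9)*166 = 81*166 = 13446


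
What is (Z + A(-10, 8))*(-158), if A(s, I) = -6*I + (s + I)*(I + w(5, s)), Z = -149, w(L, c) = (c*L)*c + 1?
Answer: 191970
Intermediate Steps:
w(L, c) = 1 + L*c² (w(L, c) = (L*c)*c + 1 = L*c² + 1 = 1 + L*c²)
A(s, I) = -6*I + (I + s)*(1 + I + 5*s²) (A(s, I) = -6*I + (s + I)*(I + (1 + 5*s²)) = -6*I + (I + s)*(1 + I + 5*s²))
(Z + A(-10, 8))*(-158) = (-149 + (-10 + 8² - 5*8 + 5*(-10)³ + 8*(-10) + 5*8*(-10)²))*(-158) = (-149 + (-10 + 64 - 40 + 5*(-1000) - 80 + 5*8*100))*(-158) = (-149 + (-10 + 64 - 40 - 5000 - 80 + 4000))*(-158) = (-149 - 1066)*(-158) = -1215*(-158) = 191970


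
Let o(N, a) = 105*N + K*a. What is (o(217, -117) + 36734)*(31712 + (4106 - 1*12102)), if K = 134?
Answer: 1039733156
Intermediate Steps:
o(N, a) = 105*N + 134*a
(o(217, -117) + 36734)*(31712 + (4106 - 1*12102)) = ((105*217 + 134*(-117)) + 36734)*(31712 + (4106 - 1*12102)) = ((22785 - 15678) + 36734)*(31712 + (4106 - 12102)) = (7107 + 36734)*(31712 - 7996) = 43841*23716 = 1039733156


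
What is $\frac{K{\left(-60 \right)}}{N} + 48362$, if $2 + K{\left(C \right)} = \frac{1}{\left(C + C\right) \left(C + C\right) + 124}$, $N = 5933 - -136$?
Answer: $\frac{4262924367425}{88146156} \approx 48362.0$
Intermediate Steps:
$N = 6069$ ($N = 5933 + 136 = 6069$)
$K{\left(C \right)} = -2 + \frac{1}{124 + 4 C^{2}}$ ($K{\left(C \right)} = -2 + \frac{1}{\left(C + C\right) \left(C + C\right) + 124} = -2 + \frac{1}{2 C 2 C + 124} = -2 + \frac{1}{4 C^{2} + 124} = -2 + \frac{1}{124 + 4 C^{2}}$)
$\frac{K{\left(-60 \right)}}{N} + 48362 = \frac{\frac{1}{4} \frac{1}{31 + \left(-60\right)^{2}} \left(-247 - 8 \left(-60\right)^{2}\right)}{6069} + 48362 = \frac{-247 - 28800}{4 \left(31 + 3600\right)} \frac{1}{6069} + 48362 = \frac{-247 - 28800}{4 \cdot 3631} \cdot \frac{1}{6069} + 48362 = \frac{1}{4} \cdot \frac{1}{3631} \left(-29047\right) \frac{1}{6069} + 48362 = \left(- \frac{29047}{14524}\right) \frac{1}{6069} + 48362 = - \frac{29047}{88146156} + 48362 = \frac{4262924367425}{88146156}$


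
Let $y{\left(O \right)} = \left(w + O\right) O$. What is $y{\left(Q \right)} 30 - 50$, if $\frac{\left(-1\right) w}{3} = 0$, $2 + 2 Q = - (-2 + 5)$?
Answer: $\frac{275}{2} \approx 137.5$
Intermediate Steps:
$Q = - \frac{5}{2}$ ($Q = -1 + \frac{\left(-1\right) \left(-2 + 5\right)}{2} = -1 + \frac{\left(-1\right) 3}{2} = -1 + \frac{1}{2} \left(-3\right) = -1 - \frac{3}{2} = - \frac{5}{2} \approx -2.5$)
$w = 0$ ($w = \left(-3\right) 0 = 0$)
$y{\left(O \right)} = O^{2}$ ($y{\left(O \right)} = \left(0 + O\right) O = O O = O^{2}$)
$y{\left(Q \right)} 30 - 50 = \left(- \frac{5}{2}\right)^{2} \cdot 30 - 50 = \frac{25}{4} \cdot 30 - 50 = \frac{375}{2} - 50 = \frac{275}{2}$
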